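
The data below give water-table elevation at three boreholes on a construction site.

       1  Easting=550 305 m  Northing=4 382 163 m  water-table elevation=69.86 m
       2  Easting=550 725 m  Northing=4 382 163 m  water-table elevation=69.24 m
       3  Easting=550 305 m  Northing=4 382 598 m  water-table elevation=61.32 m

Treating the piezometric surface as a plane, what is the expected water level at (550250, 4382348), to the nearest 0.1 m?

66.3 m

∂h/∂x = (69.24 − 69.86) / (550725 − 550305) = -0.001476
∂h/∂y = (61.32 − 69.86) / (4382598 − 4382163) = -0.01963
h(550250, 4382348) = 69.86 + (-0.001476)·(-55) + (-0.01963)·(185) = 69.86 +0.081 -3.632 = 66.309 m.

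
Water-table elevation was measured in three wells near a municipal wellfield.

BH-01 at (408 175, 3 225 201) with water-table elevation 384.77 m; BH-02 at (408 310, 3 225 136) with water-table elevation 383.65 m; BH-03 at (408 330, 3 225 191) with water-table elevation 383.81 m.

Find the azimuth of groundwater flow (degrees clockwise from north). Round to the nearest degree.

With h = a·x + b·y + c and BH-01 as origin, the differences give:
  135·a + (-65)·b = -1.12
  155·a + (-10)·b = -0.96
Eliminate b (×(-10) and ×(-65), subtract): 8725·a = -51.200 → a = ∂h/∂x = -0.005868
Back-substitute: b = ∂h/∂y = +0.005043.
Flow direction (−∇h) has components (+0.005868 E, -0.005043 N).
Azimuth = atan2(E, N) = atan2(+0.005868, -0.005043) = 130.7° ≈ 131°.

131°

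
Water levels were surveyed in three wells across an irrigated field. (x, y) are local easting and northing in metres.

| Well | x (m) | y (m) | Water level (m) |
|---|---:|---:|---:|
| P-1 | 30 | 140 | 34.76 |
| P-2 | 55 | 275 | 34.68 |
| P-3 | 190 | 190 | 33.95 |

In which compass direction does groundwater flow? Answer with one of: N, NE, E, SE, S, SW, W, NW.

E

With h = a·x + b·y + c and P-1 as origin, the differences give:
  25·a + 135·b = -0.08
  160·a + 50·b = -0.81
Eliminate b (×50 and ×135, subtract): -20350·a = 105.350 → a = ∂h/∂x = -0.005177
Back-substitute: b = ∂h/∂y = +0.0003661.
Flow = −∇h = (+0.005177 east, -0.0003661 north), which points east.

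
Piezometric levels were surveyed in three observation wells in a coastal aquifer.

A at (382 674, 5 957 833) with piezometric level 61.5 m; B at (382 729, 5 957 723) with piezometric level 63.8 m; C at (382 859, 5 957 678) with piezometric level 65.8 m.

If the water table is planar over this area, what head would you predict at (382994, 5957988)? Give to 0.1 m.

62.2 m

Three-point gradient (reference A): Δ to B = (55, -110, +2.3), Δ to C = (185, -155, +4.3).
∂h/∂x = +0.009852, ∂h/∂y = -0.01598 (det = 11825).
h(382994, 5957988) = 61.5 + (+0.009852)·(320) + (-0.01598)·(155) = 61.5 +3.153 -2.477 = 62.175 m.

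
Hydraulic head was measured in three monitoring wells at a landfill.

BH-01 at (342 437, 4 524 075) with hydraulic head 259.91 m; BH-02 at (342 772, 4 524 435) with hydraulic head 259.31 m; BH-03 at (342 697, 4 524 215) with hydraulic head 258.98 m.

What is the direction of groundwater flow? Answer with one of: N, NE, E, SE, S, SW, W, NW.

SE

Differences from BH-01: to BH-02 (Δx, Δy, Δh) = (335, 360, -0.60); to BH-03 = (260, 140, -0.93).
Determinant of the coordinate differences = 335·140 − 260·360 = -46700.
∂h/∂x = [(-0.60)·140 − (-0.93)·360] / -46700 = -0.005370
∂h/∂y = [335·(-0.93) − 260·(-0.60)] / -46700 = +0.003331
Flow = −∇h = (+0.005370 east, -0.003331 north), which points southeast.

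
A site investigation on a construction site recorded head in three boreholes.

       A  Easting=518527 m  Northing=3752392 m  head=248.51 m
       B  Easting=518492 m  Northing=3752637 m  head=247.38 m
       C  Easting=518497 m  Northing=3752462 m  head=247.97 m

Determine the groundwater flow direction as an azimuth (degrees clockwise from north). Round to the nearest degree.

Three-point gradient (reference A): Δ to B = (-35, 245, -1.13), Δ to C = (-30, 70, -0.54).
∂h/∂x = +0.01086, ∂h/∂y = -0.003061 (det = 4900).
Flow direction (−∇h) has components (-0.01086 E, +0.003061 N).
Azimuth = atan2(E, N) = atan2(-0.01086, +0.003061) = 285.7° ≈ 286°.

286°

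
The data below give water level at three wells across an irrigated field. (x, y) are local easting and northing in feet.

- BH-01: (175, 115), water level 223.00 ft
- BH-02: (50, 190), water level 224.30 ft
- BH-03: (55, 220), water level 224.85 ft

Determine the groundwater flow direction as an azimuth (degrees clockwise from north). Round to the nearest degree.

182°

Taking BH-01 as reference: BH-02−BH-01 = (-125, 75, +1.30); BH-03−BH-01 = (-120, 105, +1.85).
Determinant of the coordinate differences = (-125)·105 − (-120)·75 = -4125.
∂h/∂x = [(+1.30)·105 − (+1.85)·75] / -4125 = +0.0005455
∂h/∂y = [(-125)·(+1.85) − (-120)·(+1.30)] / -4125 = +0.01824
Flow direction (−∇h) has components (-0.0005455 E, -0.01824 N).
Azimuth = atan2(E, N) = atan2(-0.0005455, -0.01824) = 181.7° ≈ 182°.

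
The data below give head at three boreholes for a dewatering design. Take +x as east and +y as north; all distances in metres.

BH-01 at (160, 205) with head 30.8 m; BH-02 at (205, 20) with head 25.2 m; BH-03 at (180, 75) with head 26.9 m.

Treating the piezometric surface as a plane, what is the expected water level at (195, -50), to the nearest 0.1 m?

Differences from BH-01: to BH-02 (Δx, Δy, Δh) = (45, -185, -5.6); to BH-03 = (20, -130, -3.9).
Determinant of the coordinate differences = 45·(-130) − 20·(-185) = -2150.
∂h/∂x = [(-5.6)·(-130) − (-3.9)·(-185)] / -2150 = -0.003023
∂h/∂y = [45·(-3.9) − 20·(-5.6)] / -2150 = +0.02953
h(195, -50) = 30.8 + (-0.003023)·(35) + (+0.02953)·(-255) = 30.8 -0.106 -7.531 = 23.163 m.

23.2 m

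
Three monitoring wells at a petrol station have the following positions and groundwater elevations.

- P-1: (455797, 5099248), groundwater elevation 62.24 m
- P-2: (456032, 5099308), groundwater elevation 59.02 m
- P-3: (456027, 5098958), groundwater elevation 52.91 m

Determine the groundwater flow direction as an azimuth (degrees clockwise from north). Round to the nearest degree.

134°

Taking P-1 as reference: P-2−P-1 = (235, 60, -3.22); P-3−P-1 = (230, -290, -9.33).
Solve a·Δx + b·Δy = Δh: det = 235·(-290) − 230·60 = -81950.
∂h/∂x = [(-3.22)·(-290) − (-9.33)·60] / -81950 = -0.01823
∂h/∂y = [235·(-9.33) − 230·(-3.22)] / -81950 = +0.01772
Flow direction (−∇h) has components (+0.01823 E, -0.01772 N).
Azimuth = atan2(E, N) = atan2(+0.01823, -0.01772) = 134.2° ≈ 134°.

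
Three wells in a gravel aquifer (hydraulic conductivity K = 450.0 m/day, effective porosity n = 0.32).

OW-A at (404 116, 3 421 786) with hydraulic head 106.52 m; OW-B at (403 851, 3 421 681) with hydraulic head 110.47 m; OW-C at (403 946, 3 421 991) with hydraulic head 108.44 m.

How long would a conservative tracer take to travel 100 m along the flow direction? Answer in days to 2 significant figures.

5.0 days

Taking OW-A as reference: OW-B−OW-A = (-265, -105, +3.95); OW-C−OW-A = (-170, 205, +1.92).
Determinant of the coordinate differences = (-265)·205 − (-170)·(-105) = -72175.
∂h/∂x = [(+3.95)·205 − (+1.92)·(-105)] / -72175 = -0.01401
∂h/∂y = [(-265)·(+1.92) − (-170)·(+3.95)] / -72175 = -0.002254
|∇h| = √(-0.01401² + -0.002254²) = 0.01419
Seepage velocity v = K·i/n = 450.0 × 0.01419 / 0.32 = 19.95 m/day.
t = 100 / 19.95 = 5.013 days.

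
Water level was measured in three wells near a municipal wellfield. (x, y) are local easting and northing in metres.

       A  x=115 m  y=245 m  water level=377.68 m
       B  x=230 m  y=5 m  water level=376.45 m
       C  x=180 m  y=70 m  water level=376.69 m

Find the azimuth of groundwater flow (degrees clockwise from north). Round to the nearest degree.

Three-point gradient (reference A): Δ to B = (115, -240, -1.23), Δ to C = (65, -175, -0.99).
∂h/∂x = +0.004939, ∂h/∂y = +0.007492 (det = -4525).
Flow direction (−∇h) has components (-0.004939 E, -0.007492 N).
Azimuth = atan2(E, N) = atan2(-0.004939, -0.007492) = 213.4° ≈ 213°.

213°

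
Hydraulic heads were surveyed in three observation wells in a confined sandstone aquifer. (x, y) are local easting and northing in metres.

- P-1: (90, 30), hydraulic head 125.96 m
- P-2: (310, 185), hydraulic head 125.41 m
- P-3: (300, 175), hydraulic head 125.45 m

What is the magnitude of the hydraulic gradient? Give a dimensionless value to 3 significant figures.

0.00519

Differences from P-1: to P-2 (Δx, Δy, Δh) = (220, 155, -0.55); to P-3 = (210, 145, -0.51).
Determinant of the coordinate differences = 220·145 − 210·155 = -650.
∂h/∂x = [(-0.55)·145 − (-0.51)·155] / -650 = +0.001077
∂h/∂y = [220·(-0.51) − 210·(-0.55)] / -650 = -0.005077
|∇h| = √(0.001077² + -0.005077²) = 0.00519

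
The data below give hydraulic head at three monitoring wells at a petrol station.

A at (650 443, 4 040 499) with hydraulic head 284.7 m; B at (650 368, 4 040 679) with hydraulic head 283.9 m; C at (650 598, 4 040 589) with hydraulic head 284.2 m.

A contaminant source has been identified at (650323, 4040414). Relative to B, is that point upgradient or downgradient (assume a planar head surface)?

upgradient

Taking A as reference: B−A = (-75, 180, -0.8); C−A = (155, 90, -0.5).
Determinant of the coordinate differences = (-75)·90 − 155·180 = -34650.
∂h/∂x = [(-0.8)·90 − (-0.5)·180] / -34650 = -0.0005195
∂h/∂y = [(-75)·(-0.5) − 155·(-0.8)] / -34650 = -0.004661
Head at (650323, 4040414) = 284.7 + (-0.0005195)·(-120) + (-0.004661)·(-85) = 285.16 m.
That is higher than the 283.9 m at B, so the point is upgradient.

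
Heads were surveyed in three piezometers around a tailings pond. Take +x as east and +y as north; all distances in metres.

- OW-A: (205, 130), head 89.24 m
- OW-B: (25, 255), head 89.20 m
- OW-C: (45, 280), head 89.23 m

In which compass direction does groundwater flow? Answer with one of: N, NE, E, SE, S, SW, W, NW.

SW

With h = a·x + b·y + c and OW-A as origin, the differences give:
  (-180)·a + 125·b = -0.04
  (-160)·a + 150·b = -0.01
Eliminate b (×150 and ×125, subtract): -7000·a = -4.750 → a = ∂h/∂x = +0.0006786
Back-substitute: b = ∂h/∂y = +0.0006571.
Flow = −∇h = (-0.0006786 east, -0.0006571 north), which points southwest.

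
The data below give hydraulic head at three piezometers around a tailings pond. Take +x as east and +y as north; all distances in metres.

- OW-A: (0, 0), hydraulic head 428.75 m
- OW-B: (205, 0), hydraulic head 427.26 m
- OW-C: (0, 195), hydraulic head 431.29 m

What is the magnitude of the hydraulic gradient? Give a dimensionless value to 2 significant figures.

0.015

∂h/∂x = (427.26 − 428.75) / (205 − 0) = -0.007268
∂h/∂y = (431.29 − 428.75) / (195 − 0) = +0.01303
|∇h| = √(-0.007268² + 0.01303²) = 0.01492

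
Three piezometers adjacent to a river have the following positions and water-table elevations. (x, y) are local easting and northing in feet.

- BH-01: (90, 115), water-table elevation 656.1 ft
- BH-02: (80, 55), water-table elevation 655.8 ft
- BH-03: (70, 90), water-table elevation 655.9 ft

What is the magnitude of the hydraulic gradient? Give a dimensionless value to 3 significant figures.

0.00634

Differences from BH-01: to BH-02 (Δx, Δy, Δh) = (-10, -60, -0.3); to BH-03 = (-20, -25, -0.2).
Determinant of the coordinate differences = (-10)·(-25) − (-20)·(-60) = -950.
∂h/∂x = [(-0.3)·(-25) − (-0.2)·(-60)] / -950 = +0.004737
∂h/∂y = [(-10)·(-0.2) − (-20)·(-0.3)] / -950 = +0.004211
|∇h| = √(0.004737² + 0.004211²) = 0.006338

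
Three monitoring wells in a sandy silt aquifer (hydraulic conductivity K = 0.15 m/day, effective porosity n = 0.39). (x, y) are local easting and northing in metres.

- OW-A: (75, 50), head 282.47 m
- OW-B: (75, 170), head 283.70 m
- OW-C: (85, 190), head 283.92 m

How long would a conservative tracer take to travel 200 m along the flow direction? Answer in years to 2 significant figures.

With h = a·x + b·y + c and OW-A as origin, the differences give:
  0·a + 120·b = +1.23
  10·a + 140·b = +1.45
Eliminate b (×140 and ×120, subtract): -1200·a = -1.800 → a = ∂h/∂x = +0.001500
Back-substitute: b = ∂h/∂y = +0.01025.
|∇h| = √(0.001500² + 0.01025²) = 0.01036
Seepage velocity v = K·i/n = 0.15 × 0.01036 / 0.39 = 0.003985 m/day.
t = 200 / 0.003985 = 5.019e+04 days = 137 years.

140 years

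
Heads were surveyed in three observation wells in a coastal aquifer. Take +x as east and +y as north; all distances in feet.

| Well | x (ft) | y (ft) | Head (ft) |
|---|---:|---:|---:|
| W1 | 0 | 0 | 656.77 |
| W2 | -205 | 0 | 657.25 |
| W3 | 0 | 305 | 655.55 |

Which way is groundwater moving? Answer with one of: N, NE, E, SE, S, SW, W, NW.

∂h/∂x = (657.25 − 656.77) / (-205 − 0) = -0.002341
∂h/∂y = (655.55 − 656.77) / (305 − 0) = -0.004000
Flow = −∇h = (+0.002341 east, +0.004000 north), which points northeast.

NE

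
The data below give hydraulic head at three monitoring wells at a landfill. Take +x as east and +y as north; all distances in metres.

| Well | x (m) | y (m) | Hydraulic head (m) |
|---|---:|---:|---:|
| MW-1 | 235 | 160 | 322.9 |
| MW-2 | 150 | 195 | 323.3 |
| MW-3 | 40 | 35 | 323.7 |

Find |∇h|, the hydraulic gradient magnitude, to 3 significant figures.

0.00451

Three-point gradient (reference MW-1): Δ to MW-2 = (-85, 35, +0.4), Δ to MW-3 = (-195, -125, +0.8).
∂h/∂x = -0.004470, ∂h/∂y = +0.0005731 (det = 17450).
|∇h| = √(-0.004470² + 0.0005731²) = 0.004507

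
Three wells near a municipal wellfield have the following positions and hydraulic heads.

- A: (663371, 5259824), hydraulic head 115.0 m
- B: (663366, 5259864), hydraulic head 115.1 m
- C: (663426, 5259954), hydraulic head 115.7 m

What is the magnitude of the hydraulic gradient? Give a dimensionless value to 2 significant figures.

Three-point gradient (reference A): Δ to B = (-5, 40, +0.1), Δ to C = (55, 130, +0.7).
∂h/∂x = +0.005263, ∂h/∂y = +0.003158 (det = -2850).
|∇h| = √(0.005263² + 0.003158²) = 0.006138

0.0061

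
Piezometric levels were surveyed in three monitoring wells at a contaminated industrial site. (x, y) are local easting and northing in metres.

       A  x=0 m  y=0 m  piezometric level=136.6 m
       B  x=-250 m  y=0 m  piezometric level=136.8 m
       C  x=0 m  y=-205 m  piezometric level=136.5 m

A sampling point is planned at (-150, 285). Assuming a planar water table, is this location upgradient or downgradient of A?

upgradient

∂h/∂x = (136.8 − 136.6) / (-250 − 0) = -0.0008000
∂h/∂y = (136.5 − 136.6) / (-205 − 0) = +0.0004878
Head at (-150, 285) = 136.6 + (-0.0008000)·(-150) + (+0.0004878)·(285) = 136.86 m.
That is higher than the 136.6 m at A, so the point is upgradient.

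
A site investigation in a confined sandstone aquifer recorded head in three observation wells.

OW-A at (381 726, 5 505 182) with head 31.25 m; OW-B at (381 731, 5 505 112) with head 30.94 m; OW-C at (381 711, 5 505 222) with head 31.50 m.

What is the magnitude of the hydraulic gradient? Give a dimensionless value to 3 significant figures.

0.00721

Taking OW-A as reference: OW-B−OW-A = (5, -70, -0.31); OW-C−OW-A = (-15, 40, +0.25).
Solve a·Δx + b·Δy = Δh: det = 5·40 − (-15)·(-70) = -850.
∂h/∂x = [(-0.31)·40 − (+0.25)·(-70)] / -850 = -0.006000
∂h/∂y = [5·(+0.25) − (-15)·(-0.31)] / -850 = +0.004000
|∇h| = √(-0.006000² + 0.004000²) = 0.007211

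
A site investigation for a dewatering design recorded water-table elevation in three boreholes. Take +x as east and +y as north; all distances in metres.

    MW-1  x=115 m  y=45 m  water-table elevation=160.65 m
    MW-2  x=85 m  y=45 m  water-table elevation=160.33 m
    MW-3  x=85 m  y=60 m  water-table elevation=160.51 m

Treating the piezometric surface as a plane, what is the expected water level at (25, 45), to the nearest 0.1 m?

With h = a·x + b·y + c and MW-1 as origin, the differences give:
  (-30)·a + 0·b = -0.32
  (-30)·a + 15·b = -0.14
Eliminate b (×15 and ×0, subtract): -450·a = -4.800 → a = ∂h/∂x = +0.01067
Back-substitute: b = ∂h/∂y = +0.01200.
h(25, 45) = 160.65 + (+0.01067)·(-90) + (+0.01200)·(0) = 160.65 -0.960 +0.000 = 159.690 m.

159.7 m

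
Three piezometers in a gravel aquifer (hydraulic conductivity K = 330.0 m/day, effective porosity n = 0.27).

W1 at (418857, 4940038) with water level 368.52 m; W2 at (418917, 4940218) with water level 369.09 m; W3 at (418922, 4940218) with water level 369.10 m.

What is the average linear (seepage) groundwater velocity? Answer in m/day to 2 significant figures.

Taking W1 as reference: W2−W1 = (60, 180, +0.57); W3−W1 = (65, 180, +0.58).
Determinant of the coordinate differences = 60·180 − 65·180 = -900.
∂h/∂x = [(+0.57)·180 − (+0.58)·180] / -900 = +0.002000
∂h/∂y = [60·(+0.58) − 65·(+0.57)] / -900 = +0.002500
|∇h| = √(0.002000² + 0.002500²) = 0.003202
Seepage velocity v = K·i/n = 330.0 × 0.003202 / 0.27 = 3.914 m/day.

3.9 m/day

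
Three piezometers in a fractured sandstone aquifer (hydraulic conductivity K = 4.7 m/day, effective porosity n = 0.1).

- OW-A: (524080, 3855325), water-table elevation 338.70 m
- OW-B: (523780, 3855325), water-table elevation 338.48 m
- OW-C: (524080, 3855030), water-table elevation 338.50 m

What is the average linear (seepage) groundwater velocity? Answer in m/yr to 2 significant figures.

∂h/∂x = (338.48 − 338.70) / (523780 − 524080) = +0.0007333
∂h/∂y = (338.50 − 338.70) / (3855030 − 3855325) = +0.0006780
|∇h| = √(0.0007333² + 0.0006780²) = 0.0009987
Seepage velocity v = K·i/n = 4.7 × 0.0009987 / 0.1 = 0.04694 m/day = 17.14 m/yr.

17 m/yr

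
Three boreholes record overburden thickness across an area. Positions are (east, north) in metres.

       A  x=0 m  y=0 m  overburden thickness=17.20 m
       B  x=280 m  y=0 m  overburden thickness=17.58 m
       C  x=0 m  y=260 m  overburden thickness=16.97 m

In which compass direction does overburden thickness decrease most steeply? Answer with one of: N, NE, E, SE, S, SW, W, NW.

∂d/∂x = (17.58 − 17.20) / (280 − 0) = +0.001357
∂d/∂y = (16.97 − 17.20) / (260 − 0) = -0.0008846
Steepest decrease is along −∇f = (-0.001357 E, +0.0008846 N) → northwest.

NW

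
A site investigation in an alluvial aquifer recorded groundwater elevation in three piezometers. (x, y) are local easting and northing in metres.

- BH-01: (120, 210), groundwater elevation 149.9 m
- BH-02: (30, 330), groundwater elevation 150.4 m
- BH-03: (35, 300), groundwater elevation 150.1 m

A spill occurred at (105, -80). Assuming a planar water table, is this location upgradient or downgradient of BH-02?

Taking BH-01 as reference: BH-02−BH-01 = (-90, 120, +0.5); BH-03−BH-01 = (-85, 90, +0.2).
Determinant of the coordinate differences = (-90)·90 − (-85)·120 = 2100.
∂h/∂x = [(+0.5)·90 − (+0.2)·120] / 2100 = +0.01000
∂h/∂y = [(-90)·(+0.2) − (-85)·(+0.5)] / 2100 = +0.01167
Head at (105, -80) = 149.9 + (+0.01000)·(-15) + (+0.01167)·(-290) = 146.37 m.
That is lower than the 150.4 m at BH-02, so the point is downgradient.

downgradient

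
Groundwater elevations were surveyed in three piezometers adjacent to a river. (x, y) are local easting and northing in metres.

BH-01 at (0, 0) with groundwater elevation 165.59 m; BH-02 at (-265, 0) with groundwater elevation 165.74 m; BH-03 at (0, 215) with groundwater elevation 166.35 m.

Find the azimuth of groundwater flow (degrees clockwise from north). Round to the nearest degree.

171°

∂h/∂x = (165.74 − 165.59) / (-265 − 0) = -0.0005660
∂h/∂y = (166.35 − 165.59) / (215 − 0) = +0.003535
Flow direction (−∇h) has components (+0.0005660 E, -0.003535 N).
Azimuth = atan2(E, N) = atan2(+0.0005660, -0.003535) = 170.9° ≈ 171°.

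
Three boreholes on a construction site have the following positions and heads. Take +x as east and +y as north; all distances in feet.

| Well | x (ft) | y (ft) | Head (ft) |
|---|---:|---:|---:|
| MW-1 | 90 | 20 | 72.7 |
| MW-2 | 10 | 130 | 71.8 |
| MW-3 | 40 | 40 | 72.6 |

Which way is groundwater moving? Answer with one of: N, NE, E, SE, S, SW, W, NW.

N

Taking MW-1 as reference: MW-2−MW-1 = (-80, 110, -0.9); MW-3−MW-1 = (-50, 20, -0.1).
Determinant of the coordinate differences = (-80)·20 − (-50)·110 = 3900.
∂h/∂x = [(-0.9)·20 − (-0.1)·110] / 3900 = -0.001795
∂h/∂y = [(-80)·(-0.1) − (-50)·(-0.9)] / 3900 = -0.009487
Flow = −∇h = (+0.001795 east, +0.009487 north), which points north.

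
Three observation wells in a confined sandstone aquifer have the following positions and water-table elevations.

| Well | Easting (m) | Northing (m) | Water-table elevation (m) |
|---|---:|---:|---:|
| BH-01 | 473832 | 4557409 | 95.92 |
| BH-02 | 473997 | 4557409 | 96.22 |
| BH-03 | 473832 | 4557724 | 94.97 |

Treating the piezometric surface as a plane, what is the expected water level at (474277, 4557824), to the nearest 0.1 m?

∂h/∂x = (96.22 − 95.92) / (473997 − 473832) = +0.001818
∂h/∂y = (94.97 − 95.92) / (4557724 − 4557409) = -0.003016
h(474277, 4557824) = 95.92 + (+0.001818)·(445) + (-0.003016)·(415) = 95.92 +0.809 -1.252 = 95.478 m.

95.5 m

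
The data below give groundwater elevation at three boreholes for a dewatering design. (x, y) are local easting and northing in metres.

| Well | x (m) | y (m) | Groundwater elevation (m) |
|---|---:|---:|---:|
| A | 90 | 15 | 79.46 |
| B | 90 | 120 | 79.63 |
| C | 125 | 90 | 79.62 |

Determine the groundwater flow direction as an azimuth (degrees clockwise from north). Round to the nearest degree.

With h = a·x + b·y + c and A as origin, the differences give:
  0·a + 105·b = +0.17
  35·a + 75·b = +0.16
Eliminate b (×75 and ×105, subtract): -3675·a = -4.050 → a = ∂h/∂x = +0.001102
Back-substitute: b = ∂h/∂y = +0.001619.
Flow direction (−∇h) has components (-0.001102 E, -0.001619 N).
Azimuth = atan2(E, N) = atan2(-0.001102, -0.001619) = 214.2° ≈ 214°.

214°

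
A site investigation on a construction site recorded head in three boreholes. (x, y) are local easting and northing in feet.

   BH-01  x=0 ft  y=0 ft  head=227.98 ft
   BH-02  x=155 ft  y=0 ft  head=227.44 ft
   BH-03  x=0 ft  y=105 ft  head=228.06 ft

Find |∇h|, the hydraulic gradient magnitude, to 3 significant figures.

∂h/∂x = (227.44 − 227.98) / (155 − 0) = -0.003484
∂h/∂y = (228.06 − 227.98) / (105 − 0) = +0.0007619
|∇h| = √(-0.003484² + 0.0007619²) = 0.003566

0.00357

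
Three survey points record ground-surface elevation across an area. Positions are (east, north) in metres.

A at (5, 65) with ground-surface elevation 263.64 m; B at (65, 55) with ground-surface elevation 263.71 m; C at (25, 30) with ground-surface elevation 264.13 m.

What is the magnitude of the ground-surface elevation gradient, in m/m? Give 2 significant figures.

With z = a·x + b·y + c and A as origin, the differences give:
  60·a + (-10)·b = +0.07
  20·a + (-35)·b = +0.49
Eliminate b (×(-35) and ×(-10), subtract): -1900·a = 2.450 → a = ∂z/∂x = -0.001289
Back-substitute: b = ∂z/∂y = -0.01474.
|∇f| = √(-0.001289² + -0.01474²) = 0.0148 m/m

0.015 m/m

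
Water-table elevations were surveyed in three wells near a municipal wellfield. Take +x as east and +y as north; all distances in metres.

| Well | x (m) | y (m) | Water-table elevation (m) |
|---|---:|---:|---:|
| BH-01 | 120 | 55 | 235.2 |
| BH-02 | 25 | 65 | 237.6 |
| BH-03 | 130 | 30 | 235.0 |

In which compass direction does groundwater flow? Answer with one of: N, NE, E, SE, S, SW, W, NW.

E

With h = a·x + b·y + c and BH-01 as origin, the differences give:
  (-95)·a + 10·b = +2.4
  10·a + (-25)·b = -0.2
Eliminate b (×(-25) and ×10, subtract): 2275·a = -58.00 → a = ∂h/∂x = -0.02549
Back-substitute: b = ∂h/∂y = -0.002198.
Flow = −∇h = (+0.02549 east, +0.002198 north), which points east.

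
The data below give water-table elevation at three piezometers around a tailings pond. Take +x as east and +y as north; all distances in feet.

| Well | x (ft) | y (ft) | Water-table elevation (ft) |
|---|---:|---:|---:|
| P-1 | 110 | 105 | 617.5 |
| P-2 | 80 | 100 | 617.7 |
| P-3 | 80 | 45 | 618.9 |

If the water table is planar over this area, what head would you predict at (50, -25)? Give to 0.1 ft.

620.5 ft

With h = a·x + b·y + c and P-1 as origin, the differences give:
  (-30)·a + (-5)·b = +0.2
  (-30)·a + (-60)·b = +1.4
Eliminate b (×(-60) and ×(-5), subtract): 1650·a = -5.00 → a = ∂h/∂x = -0.003030
Back-substitute: b = ∂h/∂y = -0.02182.
h(50, -25) = 617.5 + (-0.003030)·(-60) + (-0.02182)·(-130) = 617.5 +0.182 +2.836 = 620.518 ft.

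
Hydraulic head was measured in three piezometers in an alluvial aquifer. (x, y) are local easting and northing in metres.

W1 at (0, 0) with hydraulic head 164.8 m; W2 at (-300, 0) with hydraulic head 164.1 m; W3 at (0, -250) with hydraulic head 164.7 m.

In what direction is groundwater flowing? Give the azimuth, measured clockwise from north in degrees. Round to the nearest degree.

∂h/∂x = (164.1 − 164.8) / (-300 − 0) = +0.002333
∂h/∂y = (164.7 − 164.8) / (-250 − 0) = +0.0004000
Flow direction (−∇h) has components (-0.002333 E, -0.0004000 N).
Azimuth = atan2(E, N) = atan2(-0.002333, -0.0004000) = 260.3° ≈ 260°.

260°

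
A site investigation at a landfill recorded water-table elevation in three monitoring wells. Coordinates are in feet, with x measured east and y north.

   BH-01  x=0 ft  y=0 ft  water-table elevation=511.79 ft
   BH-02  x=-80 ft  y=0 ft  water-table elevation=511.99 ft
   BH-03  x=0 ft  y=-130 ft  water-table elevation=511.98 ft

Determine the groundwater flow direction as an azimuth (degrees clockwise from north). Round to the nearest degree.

∂h/∂x = (511.99 − 511.79) / (-80 − 0) = -0.002500
∂h/∂y = (511.98 − 511.79) / (-130 − 0) = -0.001462
Flow direction (−∇h) has components (+0.002500 E, +0.001462 N).
Azimuth = atan2(E, N) = atan2(+0.002500, +0.001462) = 59.7° ≈ 060°.

060°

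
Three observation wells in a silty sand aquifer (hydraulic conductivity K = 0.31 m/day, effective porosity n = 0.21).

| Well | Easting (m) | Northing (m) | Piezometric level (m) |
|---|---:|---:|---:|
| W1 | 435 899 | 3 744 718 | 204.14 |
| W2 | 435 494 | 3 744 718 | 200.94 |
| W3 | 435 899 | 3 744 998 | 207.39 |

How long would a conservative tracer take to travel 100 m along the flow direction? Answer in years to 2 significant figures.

13 years

∂h/∂x = (200.94 − 204.14) / (435494 − 435899) = +0.007901
∂h/∂y = (207.39 − 204.14) / (3744998 − 3744718) = +0.01161
|∇h| = √(0.007901² + 0.01161²) = 0.01404
Seepage velocity v = K·i/n = 0.31 × 0.01404 / 0.21 = 0.02073 m/day.
t = 100 / 0.02073 = 4824 days = 13.2 years.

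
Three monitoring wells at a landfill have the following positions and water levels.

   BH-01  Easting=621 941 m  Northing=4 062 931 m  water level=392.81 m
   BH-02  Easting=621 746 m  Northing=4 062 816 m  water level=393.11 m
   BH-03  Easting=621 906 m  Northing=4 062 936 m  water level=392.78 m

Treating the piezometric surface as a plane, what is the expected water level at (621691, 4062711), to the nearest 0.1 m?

Taking BH-01 as reference: BH-02−BH-01 = (-195, -115, +0.30); BH-03−BH-01 = (-35, 5, -0.03).
Solve a·Δx + b·Δy = Δh: det = (-195)·5 − (-35)·(-115) = -5000.
∂h/∂x = [(+0.30)·5 − (-0.03)·(-115)] / -5000 = +0.0003900
∂h/∂y = [(-195)·(-0.03) − (-35)·(+0.30)] / -5000 = -0.003270
h(621691, 4062711) = 392.81 + (+0.0003900)·(-250) + (-0.003270)·(-220) = 392.81 -0.098 +0.719 = 393.432 m.

393.4 m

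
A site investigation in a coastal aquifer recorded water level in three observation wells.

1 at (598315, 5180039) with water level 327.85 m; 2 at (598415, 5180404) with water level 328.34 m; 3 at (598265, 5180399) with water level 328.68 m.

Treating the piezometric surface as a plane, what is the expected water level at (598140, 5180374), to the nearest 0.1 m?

Differences from 1: to 2 (Δx, Δy, Δh) = (100, 365, +0.49); to 3 = (-50, 360, +0.83).
Determinant of the coordinate differences = 100·360 − (-50)·365 = 54250.
∂h/∂x = [(+0.49)·360 − (+0.83)·365] / 54250 = -0.002333
∂h/∂y = [100·(+0.83) − (-50)·(+0.49)] / 54250 = +0.001982
h(598140, 5180374) = 327.85 + (-0.002333)·(-175) + (+0.001982)·(335) = 327.85 +0.408 +0.664 = 328.922 m.

328.9 m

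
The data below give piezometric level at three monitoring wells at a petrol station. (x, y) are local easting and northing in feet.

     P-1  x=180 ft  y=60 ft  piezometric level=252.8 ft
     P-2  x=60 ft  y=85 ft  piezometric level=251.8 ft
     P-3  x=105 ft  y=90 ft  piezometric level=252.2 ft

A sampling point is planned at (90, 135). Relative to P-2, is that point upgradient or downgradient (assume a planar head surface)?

upgradient

Three-point gradient (reference P-1): Δ to P-2 = (-120, 25, -1.0), Δ to P-3 = (-75, 30, -0.6).
∂h/∂x = +0.008696, ∂h/∂y = +0.001739 (det = -1725).
Head at (90, 135) = 252.8 + (+0.008696)·(-90) + (+0.001739)·(75) = 252.15 ft.
That is higher than the 251.8 ft at P-2, so the point is upgradient.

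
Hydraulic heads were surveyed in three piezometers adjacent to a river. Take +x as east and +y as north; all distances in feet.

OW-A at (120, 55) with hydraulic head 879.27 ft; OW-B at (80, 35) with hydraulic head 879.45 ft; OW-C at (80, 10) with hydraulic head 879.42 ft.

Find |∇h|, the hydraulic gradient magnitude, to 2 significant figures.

Differences from OW-A: to OW-B (Δx, Δy, Δh) = (-40, -20, +0.18); to OW-C = (-40, -45, +0.15).
Solve a·Δx + b·Δy = Δh: det = (-40)·(-45) − (-40)·(-20) = 1000.
∂h/∂x = [(+0.18)·(-45) − (+0.15)·(-20)] / 1000 = -0.005100
∂h/∂y = [(-40)·(+0.15) − (-40)·(+0.18)] / 1000 = +0.001200
|∇h| = √(-0.005100² + 0.001200²) = 0.005239

0.0052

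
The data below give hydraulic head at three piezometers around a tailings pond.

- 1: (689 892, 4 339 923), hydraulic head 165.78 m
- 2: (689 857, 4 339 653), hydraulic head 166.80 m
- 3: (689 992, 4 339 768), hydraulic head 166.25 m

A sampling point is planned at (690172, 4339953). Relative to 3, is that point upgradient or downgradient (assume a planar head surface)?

downgradient

Three-point gradient (reference 1): Δ to 2 = (-35, -270, +1.02), Δ to 3 = (100, -155, +0.47).
∂h/∂x = -0.0009622, ∂h/∂y = -0.003653 (det = 32425).
Head at (690172, 4339953) = 165.78 + (-0.0009622)·(280) + (-0.003653)·(30) = 165.40 m.
That is lower than the 166.25 m at 3, so the point is downgradient.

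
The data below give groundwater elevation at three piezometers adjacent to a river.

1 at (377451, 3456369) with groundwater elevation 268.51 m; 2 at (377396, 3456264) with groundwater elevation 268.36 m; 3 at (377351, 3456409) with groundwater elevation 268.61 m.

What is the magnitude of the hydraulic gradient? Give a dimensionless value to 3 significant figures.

0.00165

Differences from 1: to 2 (Δx, Δy, Δh) = (-55, -105, -0.15); to 3 = (-100, 40, +0.10).
Solve a·Δx + b·Δy = Δh: det = (-55)·40 − (-100)·(-105) = -12700.
∂h/∂x = [(-0.15)·40 − (+0.10)·(-105)] / -12700 = -0.0003543
∂h/∂y = [(-55)·(+0.10) − (-100)·(-0.15)] / -12700 = +0.001614
|∇h| = √(-0.0003543² + 0.001614²) = 0.001652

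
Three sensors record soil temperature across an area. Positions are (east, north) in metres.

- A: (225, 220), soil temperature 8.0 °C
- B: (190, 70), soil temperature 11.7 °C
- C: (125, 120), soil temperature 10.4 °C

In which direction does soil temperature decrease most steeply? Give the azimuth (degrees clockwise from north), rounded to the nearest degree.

358°

Differences from A: to B (Δx, Δy, Δh) = (-35, -150, +3.7); to C = (-100, -100, +2.4).
Solve a·Δx + b·Δy = ΔT: det = (-35)·(-100) − (-100)·(-150) = -11500.
∂T/∂x = [(+3.7)·(-100) − (+2.4)·(-150)] / -11500 = +0.0008696
∂T/∂y = [(-35)·(+2.4) − (-100)·(+3.7)] / -11500 = -0.02487
Steepest decrease is along −∇f: components (-0.0008696 E, +0.02487 N).
Azimuth = atan2(-0.0008696, +0.02487) = 358.0° ≈ 358°.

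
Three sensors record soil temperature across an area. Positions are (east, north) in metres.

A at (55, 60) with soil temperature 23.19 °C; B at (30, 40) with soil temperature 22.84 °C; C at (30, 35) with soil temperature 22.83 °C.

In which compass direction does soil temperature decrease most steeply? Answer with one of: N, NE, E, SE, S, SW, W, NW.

W

With T = a·x + b·y + c and A as origin, the differences give:
  (-25)·a + (-20)·b = -0.35
  (-25)·a + (-25)·b = -0.36
Eliminate b (×(-25) and ×(-20), subtract): 125·a = 1.550 → a = ∂T/∂x = +0.01240
Back-substitute: b = ∂T/∂y = +0.002000.
Steepest decrease is along −∇f = (-0.01240 E, -0.002000 N) → west.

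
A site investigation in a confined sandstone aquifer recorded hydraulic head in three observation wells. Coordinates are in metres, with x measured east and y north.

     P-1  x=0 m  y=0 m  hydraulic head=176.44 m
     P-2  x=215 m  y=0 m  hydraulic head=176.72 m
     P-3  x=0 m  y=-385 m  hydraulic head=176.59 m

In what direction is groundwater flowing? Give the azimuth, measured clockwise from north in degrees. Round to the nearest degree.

∂h/∂x = (176.72 − 176.44) / (215 − 0) = +0.001302
∂h/∂y = (176.59 − 176.44) / (-385 − 0) = -0.0003896
Flow direction (−∇h) has components (-0.001302 E, +0.0003896 N).
Azimuth = atan2(E, N) = atan2(-0.001302, +0.0003896) = 286.7° ≈ 287°.

287°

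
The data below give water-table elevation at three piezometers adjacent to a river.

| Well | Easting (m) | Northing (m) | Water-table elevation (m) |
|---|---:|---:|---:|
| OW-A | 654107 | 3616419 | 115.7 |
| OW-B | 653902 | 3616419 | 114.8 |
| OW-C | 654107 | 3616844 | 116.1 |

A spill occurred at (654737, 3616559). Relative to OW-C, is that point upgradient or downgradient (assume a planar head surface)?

∂h/∂x = (114.8 − 115.7) / (653902 − 654107) = +0.004390
∂h/∂y = (116.1 − 115.7) / (3616844 − 3616419) = +0.0009412
Head at (654737, 3616559) = 115.7 + (+0.004390)·(630) + (+0.0009412)·(140) = 118.60 m.
That is higher than the 116.1 m at OW-C, so the point is upgradient.

upgradient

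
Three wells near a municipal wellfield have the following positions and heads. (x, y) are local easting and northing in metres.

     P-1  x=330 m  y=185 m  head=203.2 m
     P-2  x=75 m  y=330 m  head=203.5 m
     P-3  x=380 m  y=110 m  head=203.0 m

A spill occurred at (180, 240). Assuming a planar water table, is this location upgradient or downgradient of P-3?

With h = a·x + b·y + c and P-1 as origin, the differences give:
  (-255)·a + 145·b = +0.3
  50·a + (-75)·b = -0.2
Eliminate b (×(-75) and ×145, subtract): 11875·a = 6.50 → a = ∂h/∂x = +0.0005474
Back-substitute: b = ∂h/∂y = +0.003032.
Head at (180, 240) = 203.2 + (+0.0005474)·(-150) + (+0.003032)·(55) = 203.28 m.
That is higher than the 203.0 m at P-3, so the point is upgradient.

upgradient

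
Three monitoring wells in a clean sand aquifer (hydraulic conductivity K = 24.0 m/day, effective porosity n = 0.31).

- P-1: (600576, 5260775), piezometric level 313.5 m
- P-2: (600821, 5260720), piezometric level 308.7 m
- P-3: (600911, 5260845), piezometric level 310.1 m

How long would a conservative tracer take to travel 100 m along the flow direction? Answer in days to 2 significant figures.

49 days

With h = a·x + b·y + c and P-1 as origin, the differences give:
  245·a + (-55)·b = -4.8
  335·a + 70·b = -3.4
Eliminate b (×70 and ×(-55), subtract): 35575·a = -523.00 → a = ∂h/∂x = -0.01470
Back-substitute: b = ∂h/∂y = +0.02178.
|∇h| = √(-0.01470² + 0.02178²) = 0.02628
Seepage velocity v = K·i/n = 24.0 × 0.02628 / 0.31 = 2.035 m/day.
t = 100 / 2.035 = 49.14 days.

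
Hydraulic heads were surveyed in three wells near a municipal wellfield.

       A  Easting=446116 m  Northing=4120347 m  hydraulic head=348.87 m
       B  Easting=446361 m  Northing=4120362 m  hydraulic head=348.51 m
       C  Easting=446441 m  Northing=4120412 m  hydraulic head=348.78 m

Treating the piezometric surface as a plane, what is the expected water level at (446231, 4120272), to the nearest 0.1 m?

348.0 m

Taking A as reference: B−A = (245, 15, -0.36); C−A = (325, 65, -0.09).
Determinant of the coordinate differences = 245·65 − 325·15 = 11050.
∂h/∂x = [(-0.36)·65 − (-0.09)·15] / 11050 = -0.001995
∂h/∂y = [245·(-0.09) − 325·(-0.36)] / 11050 = +0.008593
h(446231, 4120272) = 348.87 + (-0.001995)·(115) + (+0.008593)·(-75) = 348.87 -0.229 -0.644 = 347.996 m.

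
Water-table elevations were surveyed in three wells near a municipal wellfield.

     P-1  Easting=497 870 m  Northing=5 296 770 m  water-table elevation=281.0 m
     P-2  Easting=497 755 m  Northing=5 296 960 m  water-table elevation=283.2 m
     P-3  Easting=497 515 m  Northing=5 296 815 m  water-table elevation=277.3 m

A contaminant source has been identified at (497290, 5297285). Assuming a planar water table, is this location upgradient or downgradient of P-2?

With h = a·x + b·y + c and P-1 as origin, the differences give:
  (-115)·a + 190·b = +2.2
  (-355)·a + 45·b = -3.7
Eliminate b (×45 and ×190, subtract): 62275·a = 802.00 → a = ∂h/∂x = +0.01288
Back-substitute: b = ∂h/∂y = +0.01937.
Head at (497290, 5297285) = 281.0 + (+0.01288)·(-580) + (+0.01937)·(515) = 283.51 m.
That is higher than the 283.2 m at P-2, so the point is upgradient.

upgradient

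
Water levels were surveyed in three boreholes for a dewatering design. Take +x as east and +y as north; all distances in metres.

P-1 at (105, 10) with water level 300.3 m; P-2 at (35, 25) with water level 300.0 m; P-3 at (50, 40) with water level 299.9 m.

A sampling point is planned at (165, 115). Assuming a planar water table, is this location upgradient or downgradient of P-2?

Differences from P-1: to P-2 (Δx, Δy, Δh) = (-70, 15, -0.3); to P-3 = (-55, 30, -0.4).
Solve a·Δx + b·Δy = Δh: det = (-70)·30 − (-55)·15 = -1275.
∂h/∂x = [(-0.3)·30 − (-0.4)·15] / -1275 = +0.002353
∂h/∂y = [(-70)·(-0.4) − (-55)·(-0.3)] / -1275 = -0.009020
Head at (165, 115) = 300.3 + (+0.002353)·(60) + (-0.009020)·(105) = 299.49 m.
That is lower than the 300.0 m at P-2, so the point is downgradient.

downgradient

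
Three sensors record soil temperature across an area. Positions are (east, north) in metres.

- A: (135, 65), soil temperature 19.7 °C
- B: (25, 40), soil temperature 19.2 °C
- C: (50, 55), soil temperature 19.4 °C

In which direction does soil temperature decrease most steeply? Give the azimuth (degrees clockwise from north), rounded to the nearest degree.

Taking A as reference: B−A = (-110, -25, -0.5); C−A = (-85, -10, -0.3).
Solve a·Δx + b·Δy = ΔT: det = (-110)·(-10) − (-85)·(-25) = -1025.
∂T/∂x = [(-0.5)·(-10) − (-0.3)·(-25)] / -1025 = +0.002439
∂T/∂y = [(-110)·(-0.3) − (-85)·(-0.5)] / -1025 = +0.009268
Steepest decrease is along −∇f: components (-0.002439 E, -0.009268 N).
Azimuth = atan2(-0.002439, -0.009268) = 194.7° ≈ 195°.

195°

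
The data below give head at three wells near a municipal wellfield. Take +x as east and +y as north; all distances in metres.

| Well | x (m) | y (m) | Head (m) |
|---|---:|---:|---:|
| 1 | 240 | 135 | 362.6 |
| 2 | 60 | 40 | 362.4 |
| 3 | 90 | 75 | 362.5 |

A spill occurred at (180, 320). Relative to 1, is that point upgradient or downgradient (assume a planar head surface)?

upgradient

Differences from 1: to 2 (Δx, Δy, Δh) = (-180, -95, -0.2); to 3 = (-150, -60, -0.1).
Determinant of the coordinate differences = (-180)·(-60) − (-150)·(-95) = -3450.
∂h/∂x = [(-0.2)·(-60) − (-0.1)·(-95)] / -3450 = -0.0007246
∂h/∂y = [(-180)·(-0.1) − (-150)·(-0.2)] / -3450 = +0.003478
Head at (180, 320) = 362.6 + (-0.0007246)·(-60) + (+0.003478)·(185) = 363.29 m.
That is higher than the 362.6 m at 1, so the point is upgradient.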